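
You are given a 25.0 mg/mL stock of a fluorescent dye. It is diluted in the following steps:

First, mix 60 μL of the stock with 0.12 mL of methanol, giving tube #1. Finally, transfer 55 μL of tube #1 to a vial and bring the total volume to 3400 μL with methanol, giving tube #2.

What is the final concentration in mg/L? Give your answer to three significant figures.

135 mg/L

Step 1: 60 μL + 0.12 mL = 180 μL total → factor 180/60 = 3
Step 2: 55 μL brought to 3400 μL → factor 3400/55 = 61.818
Overall dilution factor = 3 × 61.818 = 185.45
Final = 25.0 mg/mL / 185.45 = 0.1348 mg/mL = 135 mg/L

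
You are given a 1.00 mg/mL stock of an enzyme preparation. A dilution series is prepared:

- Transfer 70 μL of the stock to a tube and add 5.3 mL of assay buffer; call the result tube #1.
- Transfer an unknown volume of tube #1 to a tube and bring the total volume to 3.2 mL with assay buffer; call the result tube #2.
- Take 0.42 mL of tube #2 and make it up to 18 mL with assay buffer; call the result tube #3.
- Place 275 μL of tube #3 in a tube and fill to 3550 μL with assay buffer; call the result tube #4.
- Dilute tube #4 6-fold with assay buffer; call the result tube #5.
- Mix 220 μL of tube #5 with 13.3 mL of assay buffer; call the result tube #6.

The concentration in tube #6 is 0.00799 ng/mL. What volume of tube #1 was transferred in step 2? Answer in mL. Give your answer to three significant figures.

0.400 mL

Step 1: 70 μL + 5.3 mL = 5370 μL total → factor 5370/70 = 76.714
Step 2: v brought to 3.2 mL → factor = 3.2 mL/v
Step 3: 0.42 mL brought to 18 mL → factor 18/0.42 = 42.857
Step 4: 275 μL brought to 3550 μL → factor 3550/275 = 12.909
Step 5: 6-fold → factor 6
Step 6: 220 μL + 13.3 mL = 13520 μL total → factor 13520/220 = 61.455
Product of known-step factors = 1.5649 × 10^7
Overall factor = 1.00 mg/mL / (0.00799 ng/mL) = 1.2516 × 10^8
Step-2 factor = 1.2516 × 10^8 / 1.5649 × 10^7 = 7.9975
v = 3.2 mL / 7.9975 = 0.400 mL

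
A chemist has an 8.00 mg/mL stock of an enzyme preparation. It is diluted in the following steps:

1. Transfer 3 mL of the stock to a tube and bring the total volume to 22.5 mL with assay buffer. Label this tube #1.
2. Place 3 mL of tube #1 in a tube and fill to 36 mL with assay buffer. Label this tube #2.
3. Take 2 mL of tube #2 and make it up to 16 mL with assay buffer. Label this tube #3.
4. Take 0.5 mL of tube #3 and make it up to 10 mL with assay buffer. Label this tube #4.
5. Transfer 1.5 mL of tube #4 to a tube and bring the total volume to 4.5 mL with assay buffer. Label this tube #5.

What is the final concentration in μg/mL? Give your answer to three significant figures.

Step 1: 3 mL brought to 22.5 mL → factor 22.5/3 = 7.5
Step 2: 3 mL brought to 36 mL → factor 36/3 = 12
Step 3: 2 mL brought to 16 mL → factor 16/2 = 8
Step 4: 0.5 mL brought to 10 mL → factor 10/0.5 = 20
Step 5: 1.5 mL brought to 4.5 mL → factor 4.5/1.5 = 3
Overall dilution factor = 7.5 × 12 × 8 × 20 × 3 = 43200
Final = 8.00 mg/mL / 43200 = 0.0001852 mg/mL = 0.185 μg/mL

0.185 μg/mL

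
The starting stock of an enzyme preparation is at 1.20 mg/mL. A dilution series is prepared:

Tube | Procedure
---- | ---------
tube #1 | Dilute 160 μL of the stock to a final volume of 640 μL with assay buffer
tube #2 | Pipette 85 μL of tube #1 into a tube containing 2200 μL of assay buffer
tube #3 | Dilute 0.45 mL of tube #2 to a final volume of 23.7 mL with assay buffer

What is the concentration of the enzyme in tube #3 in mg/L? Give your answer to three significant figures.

Step 1: 160 μL brought to 640 μL → factor 640/160 = 4
Step 2: 85 μL + 2200 μL = 2285 μL total → factor 2285/85 = 26.882
Step 3: 0.45 mL brought to 23.7 mL → factor 23.7/0.45 = 52.667
Overall dilution factor = 4 × 26.882 × 52.667 = 5663.2
Final = 1.20 mg/mL / 5663.2 = 0.0002119 mg/mL = 0.212 mg/L

0.212 mg/L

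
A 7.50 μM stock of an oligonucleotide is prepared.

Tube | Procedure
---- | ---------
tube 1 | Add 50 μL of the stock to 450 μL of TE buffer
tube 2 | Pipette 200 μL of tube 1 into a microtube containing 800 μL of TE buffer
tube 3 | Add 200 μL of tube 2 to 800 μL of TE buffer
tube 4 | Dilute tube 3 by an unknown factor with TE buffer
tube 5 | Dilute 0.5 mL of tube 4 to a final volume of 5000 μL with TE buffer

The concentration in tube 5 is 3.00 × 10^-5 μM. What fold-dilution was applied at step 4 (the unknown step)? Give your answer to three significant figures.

Step 1: 50 μL + 450 μL = 500 μL total → factor 500/50 = 10
Step 2: 200 μL + 800 μL = 1000 μL total → factor 1000/200 = 5
Step 3: 200 μL + 800 μL = 1000 μL total → factor 1000/200 = 5
Step 4: unknown factor x
Step 5: 0.5 mL brought to 5000 μL → factor 5/0.5 = 10
Product of known-step factors = 2500
Overall factor = 7.50 μM / (3.00 × 10^-5 μM) = 2.5 × 10^5
x = 2.5 × 10^5 / 2500 = 100

100-fold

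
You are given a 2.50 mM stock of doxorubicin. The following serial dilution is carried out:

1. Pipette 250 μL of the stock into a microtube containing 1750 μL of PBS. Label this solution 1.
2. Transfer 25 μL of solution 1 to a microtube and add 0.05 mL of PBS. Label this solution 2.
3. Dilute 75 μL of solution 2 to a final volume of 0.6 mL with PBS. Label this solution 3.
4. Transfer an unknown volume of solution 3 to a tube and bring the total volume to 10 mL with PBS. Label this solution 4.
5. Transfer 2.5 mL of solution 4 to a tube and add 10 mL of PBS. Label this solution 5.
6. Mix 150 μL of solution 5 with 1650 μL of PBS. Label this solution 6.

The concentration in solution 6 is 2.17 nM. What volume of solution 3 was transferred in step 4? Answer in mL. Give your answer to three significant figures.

0.100 mL

Step 1: 250 μL + 1750 μL = 2000 μL total → factor 2000/250 = 8
Step 2: 25 μL + 0.05 mL = 75 μL total → factor 75/25 = 3
Step 3: 75 μL brought to 0.6 mL → factor 600/75 = 8
Step 4: v brought to 10 mL → factor = 10 mL/v
Step 5: 2.5 mL + 10 mL = 12.5 mL total → factor 12.5/2.5 = 5
Step 6: 150 μL + 1650 μL = 1800 μL total → factor 1800/150 = 12
Product of known-step factors = 11520
Overall factor = 2.50 mM / (2.17 nM) = 1.1521 × 10^6
Step-4 factor = 1.1521 × 10^6 / 11520 = 100.01
v = 10 mL / 100.01 = 0.100 mL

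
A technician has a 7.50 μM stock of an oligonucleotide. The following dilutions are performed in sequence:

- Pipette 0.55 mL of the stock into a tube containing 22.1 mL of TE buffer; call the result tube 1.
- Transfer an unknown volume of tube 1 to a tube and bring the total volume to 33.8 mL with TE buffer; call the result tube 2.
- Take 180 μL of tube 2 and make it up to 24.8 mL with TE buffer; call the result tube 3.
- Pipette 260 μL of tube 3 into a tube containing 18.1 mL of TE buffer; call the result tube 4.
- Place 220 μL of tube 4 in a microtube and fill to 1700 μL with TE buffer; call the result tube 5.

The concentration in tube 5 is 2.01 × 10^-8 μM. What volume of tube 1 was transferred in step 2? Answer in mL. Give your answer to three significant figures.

0.280 mL

Step 1: 0.55 mL + 22.1 mL = 22.65 mL total → factor 22.65/0.55 = 41.182
Step 2: v brought to 33.8 mL → factor = 33.8 mL/v
Step 3: 180 μL brought to 24.8 mL → factor 24800/180 = 137.78
Step 4: 260 μL + 18.1 mL = 18360 μL total → factor 18360/260 = 70.615
Step 5: 220 μL brought to 1700 μL → factor 1700/220 = 7.7273
Product of known-step factors = 3.0961 × 10^6
Overall factor = 7.50 μM / (2.01 × 10^-8 μM) = 3.7313 × 10^8
Step-2 factor = 3.7313 × 10^8 / 3.0961 × 10^6 = 120.52
v = 33.8 mL / 120.52 = 0.280 mL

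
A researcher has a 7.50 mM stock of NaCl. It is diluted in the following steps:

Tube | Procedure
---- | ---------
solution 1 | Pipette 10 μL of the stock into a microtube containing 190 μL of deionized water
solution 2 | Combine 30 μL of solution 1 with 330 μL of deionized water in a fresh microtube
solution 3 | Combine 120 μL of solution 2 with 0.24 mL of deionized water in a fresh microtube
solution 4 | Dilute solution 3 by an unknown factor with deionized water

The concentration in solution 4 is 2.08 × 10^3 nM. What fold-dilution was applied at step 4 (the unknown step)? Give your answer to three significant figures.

5.01-fold

Step 1: 10 μL + 190 μL = 200 μL total → factor 200/10 = 20
Step 2: 30 μL + 330 μL = 360 μL total → factor 360/30 = 12
Step 3: 120 μL + 0.24 mL = 360 μL total → factor 360/120 = 3
Step 4: unknown factor x
Product of known-step factors = 720
Overall factor = 7.50 mM / (2.08 × 10^3 nM) = 3605.8
x = 3605.8 / 720 = 5.01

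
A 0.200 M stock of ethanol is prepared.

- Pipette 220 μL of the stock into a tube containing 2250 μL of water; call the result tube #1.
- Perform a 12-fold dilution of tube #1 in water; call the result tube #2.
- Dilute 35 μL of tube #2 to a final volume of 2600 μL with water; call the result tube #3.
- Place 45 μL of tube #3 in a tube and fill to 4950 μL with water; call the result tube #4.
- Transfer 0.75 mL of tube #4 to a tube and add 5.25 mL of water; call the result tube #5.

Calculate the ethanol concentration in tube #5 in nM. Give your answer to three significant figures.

Step 1: 220 μL + 2250 μL = 2470 μL total → factor 2470/220 = 11.227
Step 2: 12-fold → factor 12
Step 3: 35 μL brought to 2600 μL → factor 2600/35 = 74.286
Step 4: 45 μL brought to 4950 μL → factor 4950/45 = 110
Step 5: 0.75 mL + 5.25 mL = 6 mL total → factor 6/0.75 = 8
Dilution factor through tube #5 = 11.227 × 12 × 74.286 × 110 × 8 = 8.8073 × 10^6
[tube #5] = 0.200 M / 8.8073 × 10^6 = 2.271 × 10^-8 M = 22.7 nM

22.7 nM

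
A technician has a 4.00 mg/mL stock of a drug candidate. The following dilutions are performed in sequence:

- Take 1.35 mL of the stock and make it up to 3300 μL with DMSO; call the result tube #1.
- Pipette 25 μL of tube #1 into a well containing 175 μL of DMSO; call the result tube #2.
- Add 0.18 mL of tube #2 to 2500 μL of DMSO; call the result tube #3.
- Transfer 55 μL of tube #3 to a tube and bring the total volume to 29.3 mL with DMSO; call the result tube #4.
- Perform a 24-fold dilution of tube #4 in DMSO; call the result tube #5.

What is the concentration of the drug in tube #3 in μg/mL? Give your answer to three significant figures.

Step 1: 1.35 mL brought to 3300 μL → factor 3.3/1.35 = 2.4444
Step 2: 25 μL + 175 μL = 200 μL total → factor 200/25 = 8
Step 3: 0.18 mL + 2500 μL = 2.68 mL total → factor 2.68/0.18 = 14.889
Dilution factor through tube #3 = 2.4444 × 8 × 14.889 = 291.16
[tube #3] = 4.00 mg/mL / 291.16 = 0.01374 mg/mL = 13.7 μg/mL

13.7 μg/mL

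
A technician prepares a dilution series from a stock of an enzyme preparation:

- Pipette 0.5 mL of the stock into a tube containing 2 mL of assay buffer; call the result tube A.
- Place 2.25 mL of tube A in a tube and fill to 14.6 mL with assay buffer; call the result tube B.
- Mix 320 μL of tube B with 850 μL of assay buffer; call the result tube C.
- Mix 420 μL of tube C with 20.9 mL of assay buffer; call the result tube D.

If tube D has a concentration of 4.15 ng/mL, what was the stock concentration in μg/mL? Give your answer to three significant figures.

Step 1: 0.5 mL + 2 mL = 2.5 mL total → factor 2.5/0.5 = 5
Step 2: 2.25 mL brought to 14.6 mL → factor 14.6/2.25 = 6.4889
Step 3: 320 μL + 850 μL = 1170 μL total → factor 1170/320 = 3.6562
Step 4: 420 μL + 20.9 mL = 21320 μL total → factor 21320/420 = 50.762
Overall dilution factor = 5 × 6.4889 × 3.6562 × 50.762 = 6021.6
Stock = 4.15 ng/mL × 6021.6 = 2.499 × 10^4 ng/mL = 25.0 μg/mL

25.0 μg/mL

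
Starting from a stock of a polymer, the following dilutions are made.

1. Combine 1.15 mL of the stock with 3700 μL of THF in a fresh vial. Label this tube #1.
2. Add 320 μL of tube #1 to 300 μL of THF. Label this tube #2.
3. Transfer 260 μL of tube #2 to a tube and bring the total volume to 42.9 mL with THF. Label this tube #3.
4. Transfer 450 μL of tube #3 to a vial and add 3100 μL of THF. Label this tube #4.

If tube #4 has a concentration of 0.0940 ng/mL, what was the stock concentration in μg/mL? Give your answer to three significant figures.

Step 1: 1.15 mL + 3700 μL = 4.85 mL total → factor 4.85/1.15 = 4.2174
Step 2: 320 μL + 300 μL = 620 μL total → factor 620/320 = 1.9375
Step 3: 260 μL brought to 42.9 mL → factor 42900/260 = 165
Step 4: 450 μL + 3100 μL = 3550 μL total → factor 3550/450 = 7.8889
Overall dilution factor = 4.2174 × 1.9375 × 165 × 7.8889 = 10636
Stock = 0.0940 ng/mL × 10636 = 999.8 ng/mL = 1.00 μg/mL

1.00 μg/mL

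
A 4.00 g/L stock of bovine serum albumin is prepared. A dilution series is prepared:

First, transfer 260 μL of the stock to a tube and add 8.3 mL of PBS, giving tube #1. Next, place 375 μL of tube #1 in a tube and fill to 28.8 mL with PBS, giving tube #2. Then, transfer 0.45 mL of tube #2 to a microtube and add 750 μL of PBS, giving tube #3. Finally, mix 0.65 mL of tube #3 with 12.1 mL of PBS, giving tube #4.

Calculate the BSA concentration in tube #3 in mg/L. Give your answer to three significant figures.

0.593 mg/L

Step 1: 260 μL + 8.3 mL = 8560 μL total → factor 8560/260 = 32.923
Step 2: 375 μL brought to 28.8 mL → factor 28800/375 = 76.8
Step 3: 0.45 mL + 750 μL = 1.2 mL total → factor 1.2/0.45 = 2.6667
Dilution factor through tube #3 = 32.923 × 76.8 × 2.6667 = 6742.6
[tube #3] = 4.00 g/L / 6742.6 = 0.0005932 g/L = 0.593 mg/L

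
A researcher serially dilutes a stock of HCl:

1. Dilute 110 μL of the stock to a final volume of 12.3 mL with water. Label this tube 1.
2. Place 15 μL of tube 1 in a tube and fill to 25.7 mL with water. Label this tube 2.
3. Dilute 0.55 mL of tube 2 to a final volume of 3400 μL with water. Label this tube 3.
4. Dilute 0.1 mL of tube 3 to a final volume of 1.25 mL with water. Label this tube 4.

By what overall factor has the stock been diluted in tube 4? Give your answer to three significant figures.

Step 1: 110 μL brought to 12.3 mL → factor 12300/110 = 111.82
Step 2: 15 μL brought to 25.7 mL → factor 25700/15 = 1713.3
Step 3: 0.55 mL brought to 3400 μL → factor 3.4/0.55 = 6.1818
Step 4: 0.1 mL brought to 1.25 mL → factor 1.25/0.1 = 12.5
Overall dilution factor = 111.82 × 1713.3 × 6.1818 × 12.5 = 1.4804 × 10^7

1.48 × 10^7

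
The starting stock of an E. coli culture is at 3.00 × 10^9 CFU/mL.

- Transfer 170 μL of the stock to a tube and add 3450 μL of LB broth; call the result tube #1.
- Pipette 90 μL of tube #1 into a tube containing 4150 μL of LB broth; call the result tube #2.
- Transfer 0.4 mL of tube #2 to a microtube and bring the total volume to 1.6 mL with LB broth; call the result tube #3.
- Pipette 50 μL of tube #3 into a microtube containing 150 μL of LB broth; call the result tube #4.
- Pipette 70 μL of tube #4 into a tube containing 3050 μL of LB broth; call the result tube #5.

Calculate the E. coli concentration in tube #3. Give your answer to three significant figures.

Step 1: 170 μL + 3450 μL = 3620 μL total → factor 3620/170 = 21.294
Step 2: 90 μL + 4150 μL = 4240 μL total → factor 4240/90 = 47.111
Step 3: 0.4 mL brought to 1.6 mL → factor 1.6/0.4 = 4
Dilution factor through tube #3 = 21.294 × 47.111 × 4 = 4012.8
[tube #3] = 3.00 × 10^9 CFU/mL / 4012.8 = 7.48 × 10^5 CFU/mL

7.48 × 10^5 CFU/mL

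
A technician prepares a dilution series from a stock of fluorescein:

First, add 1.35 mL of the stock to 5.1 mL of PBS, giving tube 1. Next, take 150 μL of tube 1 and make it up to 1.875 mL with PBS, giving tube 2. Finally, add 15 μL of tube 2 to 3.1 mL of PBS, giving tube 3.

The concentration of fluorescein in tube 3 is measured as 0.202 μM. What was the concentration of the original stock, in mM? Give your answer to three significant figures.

Step 1: 1.35 mL + 5.1 mL = 6.45 mL total → factor 6.45/1.35 = 4.7778
Step 2: 150 μL brought to 1.875 mL → factor 1875/150 = 12.5
Step 3: 15 μL + 3.1 mL = 3115 μL total → factor 3115/15 = 207.67
Overall dilution factor = 4.7778 × 12.5 × 207.67 = 12402
Stock = 0.202 μM × 12402 = 2505 μM = 2.51 mM

2.51 mM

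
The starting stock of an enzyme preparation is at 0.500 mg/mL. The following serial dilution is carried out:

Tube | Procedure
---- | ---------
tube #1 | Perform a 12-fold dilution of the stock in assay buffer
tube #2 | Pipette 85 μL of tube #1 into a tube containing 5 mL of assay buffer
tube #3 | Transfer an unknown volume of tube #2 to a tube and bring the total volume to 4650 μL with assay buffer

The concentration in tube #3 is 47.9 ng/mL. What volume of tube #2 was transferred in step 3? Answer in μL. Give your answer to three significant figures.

Step 1: 12-fold → factor 12
Step 2: 85 μL + 5 mL = 5085 μL total → factor 5085/85 = 59.824
Step 3: v brought to 4650 μL → factor = 4650 μL/v
Product of known-step factors = 717.88
Overall factor = 0.500 mg/mL / (47.9 ng/mL) = 10438
Step-3 factor = 10438 / 717.88 = 14.541
v = 4650 μL / 14.541 = 320 μL

320 μL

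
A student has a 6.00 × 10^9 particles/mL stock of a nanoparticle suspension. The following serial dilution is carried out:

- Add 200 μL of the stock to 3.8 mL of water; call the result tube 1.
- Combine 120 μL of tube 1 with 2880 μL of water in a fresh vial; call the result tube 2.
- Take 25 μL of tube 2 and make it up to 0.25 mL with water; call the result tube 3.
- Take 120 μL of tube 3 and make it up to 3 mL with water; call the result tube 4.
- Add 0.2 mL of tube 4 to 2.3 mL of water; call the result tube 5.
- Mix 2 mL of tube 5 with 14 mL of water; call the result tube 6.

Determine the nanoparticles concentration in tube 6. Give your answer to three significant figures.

Step 1: 200 μL + 3.8 mL = 4000 μL total → factor 4000/200 = 20
Step 2: 120 μL + 2880 μL = 3000 μL total → factor 3000/120 = 25
Step 3: 25 μL brought to 0.25 mL → factor 250/25 = 10
Step 4: 120 μL brought to 3 mL → factor 3000/120 = 25
Step 5: 0.2 mL + 2.3 mL = 2.5 mL total → factor 2.5/0.2 = 12.5
Step 6: 2 mL + 14 mL = 16 mL total → factor 16/2 = 8
Overall dilution factor = 20 × 25 × 10 × 25 × 12.5 × 8 = 1.25 × 10^7
Final = 6.00 × 10^9 particles/mL / 1.25 × 10^7 = 480 particles/mL

480 particles/mL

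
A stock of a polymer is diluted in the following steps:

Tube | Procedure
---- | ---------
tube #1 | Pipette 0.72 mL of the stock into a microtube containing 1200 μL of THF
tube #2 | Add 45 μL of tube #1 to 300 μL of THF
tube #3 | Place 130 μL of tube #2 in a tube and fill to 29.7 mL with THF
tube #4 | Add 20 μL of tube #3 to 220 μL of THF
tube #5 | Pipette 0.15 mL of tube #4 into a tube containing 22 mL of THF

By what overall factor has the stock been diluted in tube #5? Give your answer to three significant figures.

8.28 × 10^6

Step 1: 0.72 mL + 1200 μL = 1.92 mL total → factor 1.92/0.72 = 2.6667
Step 2: 45 μL + 300 μL = 345 μL total → factor 345/45 = 7.6667
Step 3: 130 μL brought to 29.7 mL → factor 29700/130 = 228.46
Step 4: 20 μL + 220 μL = 240 μL total → factor 240/20 = 12
Step 5: 0.15 mL + 22 mL = 22.15 mL total → factor 22.15/0.15 = 147.67
Overall dilution factor = 2.6667 × 7.6667 × 228.46 × 12 × 147.67 = 8.2766 × 10^6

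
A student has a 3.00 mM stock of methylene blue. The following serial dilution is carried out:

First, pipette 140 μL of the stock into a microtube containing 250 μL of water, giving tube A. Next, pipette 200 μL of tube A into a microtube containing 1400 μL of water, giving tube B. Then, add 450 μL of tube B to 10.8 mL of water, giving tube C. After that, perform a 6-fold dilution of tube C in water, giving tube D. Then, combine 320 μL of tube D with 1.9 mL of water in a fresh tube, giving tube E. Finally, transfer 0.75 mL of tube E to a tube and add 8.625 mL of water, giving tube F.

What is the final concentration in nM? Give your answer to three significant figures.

10.3 nM

Step 1: 140 μL + 250 μL = 390 μL total → factor 390/140 = 2.7857
Step 2: 200 μL + 1400 μL = 1600 μL total → factor 1600/200 = 8
Step 3: 450 μL + 10.8 mL = 11250 μL total → factor 11250/450 = 25
Step 4: 6-fold → factor 6
Step 5: 320 μL + 1.9 mL = 2220 μL total → factor 2220/320 = 6.9375
Step 6: 0.75 mL + 8.625 mL = 9.375 mL total → factor 9.375/0.75 = 12.5
Overall dilution factor = 2.7857 × 8 × 25 × 6 × 6.9375 × 12.5 = 2.8989 × 10^5
Final = 3.00 mM / 2.8989 × 10^5 = 1.035 × 10^-5 mM = 10.3 nM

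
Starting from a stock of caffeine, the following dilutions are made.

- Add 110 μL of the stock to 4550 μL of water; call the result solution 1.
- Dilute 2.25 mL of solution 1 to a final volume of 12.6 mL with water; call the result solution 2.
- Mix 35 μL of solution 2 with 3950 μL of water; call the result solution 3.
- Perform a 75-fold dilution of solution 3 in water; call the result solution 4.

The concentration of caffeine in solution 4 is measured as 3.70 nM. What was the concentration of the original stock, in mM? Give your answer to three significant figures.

7.50 mM

Step 1: 110 μL + 4550 μL = 4660 μL total → factor 4660/110 = 42.364
Step 2: 2.25 mL brought to 12.6 mL → factor 12.6/2.25 = 5.6
Step 3: 35 μL + 3950 μL = 3985 μL total → factor 3985/35 = 113.86
Step 4: 75-fold → factor 75
Overall dilution factor = 42.364 × 5.6 × 113.86 × 75 = 2.0258 × 10^6
Stock = 3.70 nM × 2.0258 × 10^6 = 7.496 × 10^6 nM = 7.50 mM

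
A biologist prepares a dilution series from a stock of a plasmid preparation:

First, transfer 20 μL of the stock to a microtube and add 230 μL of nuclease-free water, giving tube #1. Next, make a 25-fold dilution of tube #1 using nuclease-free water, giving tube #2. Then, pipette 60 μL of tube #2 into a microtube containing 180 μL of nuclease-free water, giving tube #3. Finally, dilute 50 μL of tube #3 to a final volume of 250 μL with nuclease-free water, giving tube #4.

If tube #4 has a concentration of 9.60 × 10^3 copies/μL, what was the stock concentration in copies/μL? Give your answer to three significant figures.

Step 1: 20 μL + 230 μL = 250 μL total → factor 250/20 = 12.5
Step 2: 25-fold → factor 25
Step 3: 60 μL + 180 μL = 240 μL total → factor 240/60 = 4
Step 4: 50 μL brought to 250 μL → factor 250/50 = 5
Overall dilution factor = 12.5 × 25 × 4 × 5 = 6250
Stock = 9.60 × 10^3 copies/μL × 6250 = 6.00 × 10^7 copies/μL

6.00 × 10^7 copies/μL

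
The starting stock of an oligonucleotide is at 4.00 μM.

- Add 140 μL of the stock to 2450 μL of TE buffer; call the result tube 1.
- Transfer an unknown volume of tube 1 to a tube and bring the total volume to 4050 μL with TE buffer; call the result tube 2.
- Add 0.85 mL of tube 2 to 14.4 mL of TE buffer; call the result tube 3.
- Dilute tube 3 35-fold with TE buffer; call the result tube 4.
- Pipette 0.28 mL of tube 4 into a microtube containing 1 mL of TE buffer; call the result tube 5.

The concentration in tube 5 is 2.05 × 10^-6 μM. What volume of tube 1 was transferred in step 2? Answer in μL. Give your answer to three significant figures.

110 μL

Step 1: 140 μL + 2450 μL = 2590 μL total → factor 2590/140 = 18.5
Step 2: v brought to 4050 μL → factor = 4050 μL/v
Step 3: 0.85 mL + 14.4 mL = 15.25 mL total → factor 15.25/0.85 = 17.941
Step 4: 35-fold → factor 35
Step 5: 0.28 mL + 1 mL = 1.28 mL total → factor 1.28/0.28 = 4.5714
Product of known-step factors = 53106
Overall factor = 4.00 μM / (2.05 × 10^-6 μM) = 1.9512 × 10^6
Step-2 factor = 1.9512 × 10^6 / 53106 = 36.742
v = 4050 μL / 36.742 = 110 μL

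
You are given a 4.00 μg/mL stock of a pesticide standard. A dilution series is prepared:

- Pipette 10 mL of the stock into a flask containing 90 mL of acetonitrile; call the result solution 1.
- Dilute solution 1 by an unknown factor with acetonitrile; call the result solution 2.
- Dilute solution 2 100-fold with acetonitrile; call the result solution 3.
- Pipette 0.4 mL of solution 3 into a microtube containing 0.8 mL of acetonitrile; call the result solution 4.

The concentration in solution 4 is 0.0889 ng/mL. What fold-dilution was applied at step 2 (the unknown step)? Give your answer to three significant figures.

Step 1: 10 mL + 90 mL = 100 mL total → factor 100/10 = 10
Step 2: unknown factor x
Step 3: 100-fold → factor 100
Step 4: 0.4 mL + 0.8 mL = 1.2 mL total → factor 1.2/0.4 = 3
Product of known-step factors = 3000
Overall factor = 4.00 μg/mL / (0.0889 ng/mL) = 44994
x = 44994 / 3000 = 15.0

15.0-fold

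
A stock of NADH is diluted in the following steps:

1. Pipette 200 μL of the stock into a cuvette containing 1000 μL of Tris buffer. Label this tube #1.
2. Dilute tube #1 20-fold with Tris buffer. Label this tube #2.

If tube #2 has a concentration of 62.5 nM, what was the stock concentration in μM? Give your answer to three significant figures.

7.50 μM

Step 1: 200 μL + 1000 μL = 1200 μL total → factor 1200/200 = 6
Step 2: 20-fold → factor 20
Overall dilution factor = 6 × 20 = 120
Stock = 62.5 nM × 120 = 7500 nM = 7.50 μM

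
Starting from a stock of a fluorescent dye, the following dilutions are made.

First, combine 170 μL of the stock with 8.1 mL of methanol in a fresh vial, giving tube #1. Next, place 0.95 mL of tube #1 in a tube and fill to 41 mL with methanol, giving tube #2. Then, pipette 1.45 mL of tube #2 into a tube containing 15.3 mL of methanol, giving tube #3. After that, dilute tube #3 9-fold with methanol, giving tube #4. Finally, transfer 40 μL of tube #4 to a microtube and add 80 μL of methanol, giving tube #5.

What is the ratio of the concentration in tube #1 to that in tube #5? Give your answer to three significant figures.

1.35 × 10^4

Step 1: 170 μL + 8.1 mL = 8270 μL total → factor 8270/170 = 48.647
Step 2: 0.95 mL brought to 41 mL → factor 41/0.95 = 43.158
Step 3: 1.45 mL + 15.3 mL = 16.75 mL total → factor 16.75/1.45 = 11.552
Step 4: 9-fold → factor 9
Step 5: 40 μL + 80 μL = 120 μL total → factor 120/40 = 3
Dilution factor to tube #1 = 48.647; to tube #5 = 6.5483 × 10^5
[tube #1]/[tube #5] = (factor to tube #5)/(factor to tube #1) = 6.5483 × 10^5/48.647 = 1.35 × 10^4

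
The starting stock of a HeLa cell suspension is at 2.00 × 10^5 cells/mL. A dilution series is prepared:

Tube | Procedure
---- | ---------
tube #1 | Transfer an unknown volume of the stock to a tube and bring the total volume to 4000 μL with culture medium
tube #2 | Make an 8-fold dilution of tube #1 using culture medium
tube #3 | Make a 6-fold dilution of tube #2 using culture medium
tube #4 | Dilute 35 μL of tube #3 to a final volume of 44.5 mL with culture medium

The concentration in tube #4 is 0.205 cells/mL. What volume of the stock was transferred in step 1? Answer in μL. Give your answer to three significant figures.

Step 1: v brought to 4000 μL → factor = 4000 μL/v
Step 2: 8-fold → factor 8
Step 3: 6-fold → factor 6
Step 4: 35 μL brought to 44.5 mL → factor 44500/35 = 1271.4
Product of known-step factors = 61029
Overall factor = 2.00 × 10^5 cells/mL / (0.205 cells/mL) = 9.7561 × 10^5
Step-1 factor = 9.7561 × 10^5 / 61029 = 15.986
v = 4000 μL / 15.986 = 250 μL

250 μL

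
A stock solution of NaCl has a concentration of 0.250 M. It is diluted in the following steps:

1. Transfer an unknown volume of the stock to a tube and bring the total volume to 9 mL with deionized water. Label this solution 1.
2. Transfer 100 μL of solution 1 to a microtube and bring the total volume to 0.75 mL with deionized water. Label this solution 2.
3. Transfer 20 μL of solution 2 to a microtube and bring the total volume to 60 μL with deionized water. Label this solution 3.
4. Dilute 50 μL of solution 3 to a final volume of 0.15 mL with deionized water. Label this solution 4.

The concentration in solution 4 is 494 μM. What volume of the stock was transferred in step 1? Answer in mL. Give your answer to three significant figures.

Step 1: v brought to 9 mL → factor = 9 mL/v
Step 2: 100 μL brought to 0.75 mL → factor 750/100 = 7.5
Step 3: 20 μL brought to 60 μL → factor 60/20 = 3
Step 4: 50 μL brought to 0.15 mL → factor 150/50 = 3
Product of known-step factors = 67.5
Overall factor = 0.250 M / (494 μM) = 506.07
Step-1 factor = 506.07 / 67.5 = 7.4974
v = 9 mL / 7.4974 = 1.20 mL

1.20 mL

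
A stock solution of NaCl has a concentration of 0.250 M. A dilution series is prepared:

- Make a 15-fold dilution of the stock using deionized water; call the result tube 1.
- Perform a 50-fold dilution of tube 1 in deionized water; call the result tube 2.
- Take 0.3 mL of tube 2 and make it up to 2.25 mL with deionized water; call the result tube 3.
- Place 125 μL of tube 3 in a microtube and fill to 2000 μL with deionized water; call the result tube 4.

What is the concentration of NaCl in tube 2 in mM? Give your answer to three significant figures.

Step 1: 15-fold → factor 15
Step 2: 50-fold → factor 50
Dilution factor through tube 2 = 15 × 50 = 750
[tube 2] = 0.250 M / 750 = 0.0003333 M = 0.333 mM

0.333 mM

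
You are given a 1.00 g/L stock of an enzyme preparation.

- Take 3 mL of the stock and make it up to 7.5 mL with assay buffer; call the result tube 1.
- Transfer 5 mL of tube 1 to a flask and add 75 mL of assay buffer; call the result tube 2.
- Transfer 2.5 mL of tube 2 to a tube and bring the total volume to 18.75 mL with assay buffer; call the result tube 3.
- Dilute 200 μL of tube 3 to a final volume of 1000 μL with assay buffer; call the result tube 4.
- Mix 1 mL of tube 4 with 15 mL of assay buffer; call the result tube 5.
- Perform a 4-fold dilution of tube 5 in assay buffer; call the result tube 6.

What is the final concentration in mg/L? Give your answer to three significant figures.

Step 1: 3 mL brought to 7.5 mL → factor 7.5/3 = 2.5
Step 2: 5 mL + 75 mL = 80 mL total → factor 80/5 = 16
Step 3: 2.5 mL brought to 18.75 mL → factor 18.75/2.5 = 7.5
Step 4: 200 μL brought to 1000 μL → factor 1000/200 = 5
Step 5: 1 mL + 15 mL = 16 mL total → factor 16/1 = 16
Step 6: 4-fold → factor 4
Overall dilution factor = 2.5 × 16 × 7.5 × 5 × 16 × 4 = 96000
Final = 1.00 g/L / 96000 = 1.042 × 10^-5 g/L = 0.0104 mg/L

0.0104 mg/L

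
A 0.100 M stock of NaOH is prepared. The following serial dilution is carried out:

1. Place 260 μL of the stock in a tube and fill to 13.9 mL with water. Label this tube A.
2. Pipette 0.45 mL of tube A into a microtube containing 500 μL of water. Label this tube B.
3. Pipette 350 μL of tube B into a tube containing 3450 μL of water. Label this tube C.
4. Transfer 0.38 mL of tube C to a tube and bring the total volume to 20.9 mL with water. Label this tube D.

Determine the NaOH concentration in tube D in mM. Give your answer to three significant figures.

0.00148 mM

Step 1: 260 μL brought to 13.9 mL → factor 13900/260 = 53.462
Step 2: 0.45 mL + 500 μL = 0.95 mL total → factor 0.95/0.45 = 2.1111
Step 3: 350 μL + 3450 μL = 3800 μL total → factor 3800/350 = 10.857
Step 4: 0.38 mL brought to 20.9 mL → factor 20.9/0.38 = 55
Overall dilution factor = 53.462 × 2.1111 × 10.857 × 55 = 67395
Final = 0.100 M / 67395 = 1.484 × 10^-6 M = 0.00148 mM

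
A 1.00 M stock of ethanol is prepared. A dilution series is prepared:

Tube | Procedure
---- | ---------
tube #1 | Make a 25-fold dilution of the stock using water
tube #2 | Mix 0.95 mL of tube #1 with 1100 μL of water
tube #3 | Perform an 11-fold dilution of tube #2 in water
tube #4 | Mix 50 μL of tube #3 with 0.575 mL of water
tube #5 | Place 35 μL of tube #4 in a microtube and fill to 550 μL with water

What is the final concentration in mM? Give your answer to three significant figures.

0.00858 mM

Step 1: 25-fold → factor 25
Step 2: 0.95 mL + 1100 μL = 2.05 mL total → factor 2.05/0.95 = 2.1579
Step 3: 11-fold → factor 11
Step 4: 50 μL + 0.575 mL = 625 μL total → factor 625/50 = 12.5
Step 5: 35 μL brought to 550 μL → factor 550/35 = 15.714
Overall dilution factor = 25 × 2.1579 × 11 × 12.5 × 15.714 = 1.1656 × 10^5
Final = 1.00 M / 1.1656 × 10^5 = 8.579 × 10^-6 M = 0.00858 mM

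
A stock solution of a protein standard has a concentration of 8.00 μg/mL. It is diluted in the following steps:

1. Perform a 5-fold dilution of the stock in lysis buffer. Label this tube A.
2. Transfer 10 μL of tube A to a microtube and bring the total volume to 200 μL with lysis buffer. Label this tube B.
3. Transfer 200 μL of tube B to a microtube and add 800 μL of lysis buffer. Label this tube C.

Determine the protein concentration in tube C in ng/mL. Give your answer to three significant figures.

Step 1: 5-fold → factor 5
Step 2: 10 μL brought to 200 μL → factor 200/10 = 20
Step 3: 200 μL + 800 μL = 1000 μL total → factor 1000/200 = 5
Overall dilution factor = 5 × 20 × 5 = 500
Final = 8.00 μg/mL / 500 = 0.01600 μg/mL = 16.0 ng/mL

16.0 ng/mL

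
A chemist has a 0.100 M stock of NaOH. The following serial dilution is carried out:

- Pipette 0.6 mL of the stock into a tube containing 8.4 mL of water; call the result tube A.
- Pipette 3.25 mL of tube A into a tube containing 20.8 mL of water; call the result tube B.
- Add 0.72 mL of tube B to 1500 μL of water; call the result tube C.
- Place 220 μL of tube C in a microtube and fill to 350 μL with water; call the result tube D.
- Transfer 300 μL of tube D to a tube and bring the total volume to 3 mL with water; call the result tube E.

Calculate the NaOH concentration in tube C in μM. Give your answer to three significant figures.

Step 1: 0.6 mL + 8.4 mL = 9 mL total → factor 9/0.6 = 15
Step 2: 3.25 mL + 20.8 mL = 24.05 mL total → factor 24.05/3.25 = 7.4
Step 3: 0.72 mL + 1500 μL = 2.22 mL total → factor 2.22/0.72 = 3.0833
Dilution factor through tube C = 15 × 7.4 × 3.0833 = 342.25
[tube C] = 0.100 M / 342.25 = 0.0002922 M = 292 μM

292 μM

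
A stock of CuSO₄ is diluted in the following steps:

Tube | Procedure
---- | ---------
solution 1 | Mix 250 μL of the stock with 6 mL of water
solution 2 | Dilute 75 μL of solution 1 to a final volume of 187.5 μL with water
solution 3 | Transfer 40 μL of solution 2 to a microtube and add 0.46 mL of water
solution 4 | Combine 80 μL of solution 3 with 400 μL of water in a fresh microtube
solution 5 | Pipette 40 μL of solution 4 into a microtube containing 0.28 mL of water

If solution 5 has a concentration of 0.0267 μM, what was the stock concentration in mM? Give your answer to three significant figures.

1.00 mM

Step 1: 250 μL + 6 mL = 6250 μL total → factor 6250/250 = 25
Step 2: 75 μL brought to 187.5 μL → factor 187.5/75 = 2.5
Step 3: 40 μL + 0.46 mL = 500 μL total → factor 500/40 = 12.5
Step 4: 80 μL + 400 μL = 480 μL total → factor 480/80 = 6
Step 5: 40 μL + 0.28 mL = 320 μL total → factor 320/40 = 8
Overall dilution factor = 25 × 2.5 × 12.5 × 6 × 8 = 37500
Stock = 0.0267 μM × 37500 = 1001 μM = 1.00 mM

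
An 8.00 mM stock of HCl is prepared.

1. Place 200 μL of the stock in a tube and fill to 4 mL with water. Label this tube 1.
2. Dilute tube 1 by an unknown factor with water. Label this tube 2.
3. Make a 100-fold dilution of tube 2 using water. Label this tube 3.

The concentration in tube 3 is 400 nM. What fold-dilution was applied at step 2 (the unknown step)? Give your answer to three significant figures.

Step 1: 200 μL brought to 4 mL → factor 4000/200 = 20
Step 2: unknown factor x
Step 3: 100-fold → factor 100
Product of known-step factors = 2000
Overall factor = 8.00 mM / (400 nM) = 20000
x = 20000 / 2000 = 10.0

10.0-fold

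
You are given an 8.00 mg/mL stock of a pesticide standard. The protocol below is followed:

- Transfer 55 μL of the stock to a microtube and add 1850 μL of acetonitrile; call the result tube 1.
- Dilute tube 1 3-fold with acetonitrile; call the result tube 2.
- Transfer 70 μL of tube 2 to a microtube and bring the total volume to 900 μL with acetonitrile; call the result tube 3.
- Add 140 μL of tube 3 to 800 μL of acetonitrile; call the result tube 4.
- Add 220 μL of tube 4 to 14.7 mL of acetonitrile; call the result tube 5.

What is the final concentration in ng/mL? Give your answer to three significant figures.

Step 1: 55 μL + 1850 μL = 1905 μL total → factor 1905/55 = 34.636
Step 2: 3-fold → factor 3
Step 3: 70 μL brought to 900 μL → factor 900/70 = 12.857
Step 4: 140 μL + 800 μL = 940 μL total → factor 940/140 = 6.7143
Step 5: 220 μL + 14.7 mL = 14920 μL total → factor 14920/220 = 67.818
Overall dilution factor = 34.636 × 3 × 12.857 × 6.7143 × 67.818 = 6.0834 × 10^5
Final = 8.00 mg/mL / 6.0834 × 10^5 = 1.315 × 10^-5 mg/mL = 13.2 ng/mL

13.2 ng/mL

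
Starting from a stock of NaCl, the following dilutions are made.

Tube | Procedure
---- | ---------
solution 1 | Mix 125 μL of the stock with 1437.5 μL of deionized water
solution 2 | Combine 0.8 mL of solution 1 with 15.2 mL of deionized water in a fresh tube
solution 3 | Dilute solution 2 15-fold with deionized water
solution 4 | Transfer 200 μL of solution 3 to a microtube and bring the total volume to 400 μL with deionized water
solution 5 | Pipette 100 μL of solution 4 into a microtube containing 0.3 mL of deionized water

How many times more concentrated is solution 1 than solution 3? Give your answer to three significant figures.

Step 1: 125 μL + 1437.5 μL = 1562.5 μL total → factor 1562.5/125 = 12.5
Step 2: 0.8 mL + 15.2 mL = 16 mL total → factor 16/0.8 = 20
Step 3: 15-fold → factor 15
Dilution factor to solution 1 = 12.5; to solution 3 = 3750
[solution 1]/[solution 3] = (factor to solution 3)/(factor to solution 1) = 3750/12.5 = 300

300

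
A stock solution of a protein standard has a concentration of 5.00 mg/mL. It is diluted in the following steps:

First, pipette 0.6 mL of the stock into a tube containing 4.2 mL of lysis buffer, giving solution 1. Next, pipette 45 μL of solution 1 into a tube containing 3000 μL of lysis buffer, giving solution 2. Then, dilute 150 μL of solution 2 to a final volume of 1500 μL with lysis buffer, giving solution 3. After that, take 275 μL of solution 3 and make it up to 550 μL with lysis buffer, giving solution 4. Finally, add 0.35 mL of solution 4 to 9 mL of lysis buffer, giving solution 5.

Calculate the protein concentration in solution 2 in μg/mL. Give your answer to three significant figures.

Step 1: 0.6 mL + 4.2 mL = 4.8 mL total → factor 4.8/0.6 = 8
Step 2: 45 μL + 3000 μL = 3045 μL total → factor 3045/45 = 67.667
Dilution factor through solution 2 = 8 × 67.667 = 541.33
[solution 2] = 5.00 mg/mL / 541.33 = 0.009236 mg/mL = 9.24 μg/mL

9.24 μg/mL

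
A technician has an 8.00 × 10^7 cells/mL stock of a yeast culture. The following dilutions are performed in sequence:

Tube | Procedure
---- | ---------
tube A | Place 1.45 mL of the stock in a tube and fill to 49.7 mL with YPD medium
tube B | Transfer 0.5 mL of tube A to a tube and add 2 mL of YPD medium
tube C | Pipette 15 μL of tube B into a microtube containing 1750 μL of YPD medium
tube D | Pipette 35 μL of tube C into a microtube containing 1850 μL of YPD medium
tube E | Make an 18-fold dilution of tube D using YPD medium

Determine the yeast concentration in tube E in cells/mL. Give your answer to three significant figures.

4.09 cells/mL

Step 1: 1.45 mL brought to 49.7 mL → factor 49.7/1.45 = 34.276
Step 2: 0.5 mL + 2 mL = 2.5 mL total → factor 2.5/0.5 = 5
Step 3: 15 μL + 1750 μL = 1765 μL total → factor 1765/15 = 117.67
Step 4: 35 μL + 1850 μL = 1885 μL total → factor 1885/35 = 53.857
Step 5: 18-fold → factor 18
Overall dilution factor = 34.276 × 5 × 117.67 × 53.857 × 18 = 1.9549 × 10^7
Final = 8.00 × 10^7 cells/mL / 1.9549 × 10^7 = 4.09 cells/mL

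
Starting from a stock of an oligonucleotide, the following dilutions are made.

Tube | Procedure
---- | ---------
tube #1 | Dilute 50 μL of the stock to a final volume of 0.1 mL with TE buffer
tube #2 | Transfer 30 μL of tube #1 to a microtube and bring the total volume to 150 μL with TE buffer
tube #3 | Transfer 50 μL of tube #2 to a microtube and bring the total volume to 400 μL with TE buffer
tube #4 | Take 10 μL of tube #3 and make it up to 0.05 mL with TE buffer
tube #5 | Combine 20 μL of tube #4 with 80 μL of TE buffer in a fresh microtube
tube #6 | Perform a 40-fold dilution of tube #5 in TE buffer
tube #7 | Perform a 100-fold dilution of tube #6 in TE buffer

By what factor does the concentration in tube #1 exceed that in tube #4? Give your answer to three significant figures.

Step 1: 50 μL brought to 0.1 mL → factor 100/50 = 2
Step 2: 30 μL brought to 150 μL → factor 150/30 = 5
Step 3: 50 μL brought to 400 μL → factor 400/50 = 8
Step 4: 10 μL brought to 0.05 mL → factor 50/10 = 5
Dilution factor to tube #1 = 2; to tube #4 = 400
[tube #1]/[tube #4] = (factor to tube #4)/(factor to tube #1) = 400/2 = 200

200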